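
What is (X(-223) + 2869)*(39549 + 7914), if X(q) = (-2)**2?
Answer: 136361199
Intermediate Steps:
X(q) = 4
(X(-223) + 2869)*(39549 + 7914) = (4 + 2869)*(39549 + 7914) = 2873*47463 = 136361199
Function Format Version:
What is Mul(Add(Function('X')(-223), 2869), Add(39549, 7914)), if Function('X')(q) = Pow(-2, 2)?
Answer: 136361199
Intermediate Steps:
Function('X')(q) = 4
Mul(Add(Function('X')(-223), 2869), Add(39549, 7914)) = Mul(Add(4, 2869), Add(39549, 7914)) = Mul(2873, 47463) = 136361199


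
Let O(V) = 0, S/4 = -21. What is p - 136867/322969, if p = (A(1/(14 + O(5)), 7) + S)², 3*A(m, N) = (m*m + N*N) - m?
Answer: 56841578052369/12407177104 ≈ 4581.3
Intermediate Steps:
S = -84 (S = 4*(-21) = -84)
A(m, N) = -m/3 + N²/3 + m²/3 (A(m, N) = ((m*m + N*N) - m)/3 = ((m² + N²) - m)/3 = ((N² + m²) - m)/3 = (N² + m² - m)/3 = -m/3 + N²/3 + m²/3)
p = 176013289/38416 (p = ((-1/(3*(14 + 0)) + (⅓)*7² + (1/(14 + 0))²/3) - 84)² = ((-⅓/14 + (⅓)*49 + (1/14)²/3) - 84)² = ((-⅓*1/14 + 49/3 + (1/14)²/3) - 84)² = ((-1/42 + 49/3 + (⅓)*(1/196)) - 84)² = ((-1/42 + 49/3 + 1/588) - 84)² = (3197/196 - 84)² = (-13267/196)² = 176013289/38416 ≈ 4581.8)
p - 136867/322969 = 176013289/38416 - 136867/322969 = 56841578052369/12407177104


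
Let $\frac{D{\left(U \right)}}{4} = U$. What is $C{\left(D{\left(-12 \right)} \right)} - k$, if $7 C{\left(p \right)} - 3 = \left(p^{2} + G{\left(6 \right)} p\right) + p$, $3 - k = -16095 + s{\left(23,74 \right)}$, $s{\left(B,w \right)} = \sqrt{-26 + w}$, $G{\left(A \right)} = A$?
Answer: $- \frac{110715}{7} + 4 \sqrt{3} \approx -15810.0$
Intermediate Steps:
$D{\left(U \right)} = 4 U$
$k = 16098 - 4 \sqrt{3}$ ($k = 3 - \left(-16095 + \sqrt{-26 + 74}\right) = 3 - \left(-16095 + \sqrt{48}\right) = 3 - \left(-16095 + 4 \sqrt{3}\right) = 3 + \left(16095 - 4 \sqrt{3}\right) = 16098 - 4 \sqrt{3} \approx 16091.0$)
$C{\left(p \right)} = \frac{3}{7} + p + \frac{p^{2}}{7}$ ($C{\left(p \right)} = \frac{3}{7} + \frac{\left(p^{2} + 6 p\right) + p}{7} = \frac{3}{7} + \frac{p^{2} + 7 p}{7} = \frac{3}{7} + \left(p + \frac{p^{2}}{7}\right) = \frac{3}{7} + p + \frac{p^{2}}{7}$)
$C{\left(D{\left(-12 \right)} \right)} - k = \left(\frac{3}{7} + 4 \left(-12\right) + \frac{\left(4 \left(-12\right)\right)^{2}}{7}\right) - \left(16098 - 4 \sqrt{3}\right) = \left(\frac{3}{7} - 48 + \frac{\left(-48\right)^{2}}{7}\right) - \left(16098 - 4 \sqrt{3}\right) = \left(\frac{3}{7} - 48 + \frac{1}{7} \cdot 2304\right) - \left(16098 - 4 \sqrt{3}\right) = \left(\frac{3}{7} - 48 + \frac{2304}{7}\right) - \left(16098 - 4 \sqrt{3}\right) = \frac{1971}{7} - \left(16098 - 4 \sqrt{3}\right) = - \frac{110715}{7} + 4 \sqrt{3}$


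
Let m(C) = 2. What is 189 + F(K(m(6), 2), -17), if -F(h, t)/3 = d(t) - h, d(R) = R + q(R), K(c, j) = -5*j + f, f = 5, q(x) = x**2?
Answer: -642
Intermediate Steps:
K(c, j) = 5 - 5*j (K(c, j) = -5*j + 5 = 5 - 5*j)
d(R) = R + R**2
F(h, t) = 3*h - 3*t*(1 + t) (F(h, t) = -3*(t*(1 + t) - h) = -3*(-h + t*(1 + t)) = 3*h - 3*t*(1 + t))
189 + F(K(m(6), 2), -17) = 189 + (-3*(-17) - 3*(-17)**2 + 3*(5 - 5*2)) = 189 + (51 - 3*289 + 3*(5 - 10)) = 189 + (51 - 867 + 3*(-5)) = 189 + (51 - 867 - 15) = 189 - 831 = -642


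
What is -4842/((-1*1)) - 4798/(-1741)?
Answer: 8434720/1741 ≈ 4844.8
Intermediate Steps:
-4842/((-1*1)) - 4798/(-1741) = -4842/(-1) - 4798*(-1/1741) = -4842*(-1) + 4798/1741 = 4842 + 4798/1741 = 8434720/1741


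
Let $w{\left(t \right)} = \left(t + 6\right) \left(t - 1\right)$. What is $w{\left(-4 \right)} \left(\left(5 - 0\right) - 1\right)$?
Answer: $-40$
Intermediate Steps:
$w{\left(t \right)} = \left(-1 + t\right) \left(6 + t\right)$ ($w{\left(t \right)} = \left(6 + t\right) \left(-1 + t\right) = \left(-1 + t\right) \left(6 + t\right)$)
$w{\left(-4 \right)} \left(\left(5 - 0\right) - 1\right) = \left(-6 + \left(-4\right)^{2} + 5 \left(-4\right)\right) \left(\left(5 - 0\right) - 1\right) = \left(-6 + 16 - 20\right) \left(\left(5 + 0\right) - 1\right) = - 10 \left(5 - 1\right) = \left(-10\right) 4 = -40$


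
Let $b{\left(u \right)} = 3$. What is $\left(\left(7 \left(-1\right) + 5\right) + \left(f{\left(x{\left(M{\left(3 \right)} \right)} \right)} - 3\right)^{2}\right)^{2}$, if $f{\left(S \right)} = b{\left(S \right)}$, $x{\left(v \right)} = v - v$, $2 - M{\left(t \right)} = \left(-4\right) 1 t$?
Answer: $4$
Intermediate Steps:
$M{\left(t \right)} = 2 + 4 t$ ($M{\left(t \right)} = 2 - \left(-4\right) 1 t = 2 - - 4 t = 2 + 4 t$)
$x{\left(v \right)} = 0$
$f{\left(S \right)} = 3$
$\left(\left(7 \left(-1\right) + 5\right) + \left(f{\left(x{\left(M{\left(3 \right)} \right)} \right)} - 3\right)^{2}\right)^{2} = \left(\left(7 \left(-1\right) + 5\right) + \left(3 - 3\right)^{2}\right)^{2} = \left(\left(-7 + 5\right) + 0^{2}\right)^{2} = \left(-2 + 0\right)^{2} = \left(-2\right)^{2} = 4$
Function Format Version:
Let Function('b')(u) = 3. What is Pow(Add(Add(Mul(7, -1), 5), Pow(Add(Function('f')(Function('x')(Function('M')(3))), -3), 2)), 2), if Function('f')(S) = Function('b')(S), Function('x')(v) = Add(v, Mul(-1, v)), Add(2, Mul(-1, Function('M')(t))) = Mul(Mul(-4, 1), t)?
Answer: 4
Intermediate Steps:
Function('M')(t) = Add(2, Mul(4, t)) (Function('M')(t) = Add(2, Mul(-1, Mul(Mul(-4, 1), t))) = Add(2, Mul(-1, Mul(-4, t))) = Add(2, Mul(4, t)))
Function('x')(v) = 0
Function('f')(S) = 3
Pow(Add(Add(Mul(7, -1), 5), Pow(Add(Function('f')(Function('x')(Function('M')(3))), -3), 2)), 2) = Pow(Add(Add(Mul(7, -1), 5), Pow(Add(3, -3), 2)), 2) = Pow(Add(Add(-7, 5), Pow(0, 2)), 2) = Pow(Add(-2, 0), 2) = Pow(-2, 2) = 4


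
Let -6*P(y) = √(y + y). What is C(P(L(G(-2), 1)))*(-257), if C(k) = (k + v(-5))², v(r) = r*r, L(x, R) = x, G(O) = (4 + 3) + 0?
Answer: -2893049/18 + 6425*√14/3 ≈ -1.5271e+5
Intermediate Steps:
G(O) = 7 (G(O) = 7 + 0 = 7)
v(r) = r²
P(y) = -√2*√y/6 (P(y) = -√(y + y)/6 = -√2*√y/6)
C(k) = (25 + k)² (C(k) = (k + (-5)²)² = (k + 25)² = (25 + k)²)
C(P(L(G(-2), 1)))*(-257) = (25 - √2*√7/6)²*(-257) = (25 - √14/6)²*(-257) = -257*(25 - √14/6)²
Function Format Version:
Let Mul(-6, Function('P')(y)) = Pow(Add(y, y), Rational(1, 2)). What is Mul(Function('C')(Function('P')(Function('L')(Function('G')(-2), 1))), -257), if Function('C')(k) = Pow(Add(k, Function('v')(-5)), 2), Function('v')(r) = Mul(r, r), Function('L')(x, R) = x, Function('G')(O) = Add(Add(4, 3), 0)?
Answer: Add(Rational(-2893049, 18), Mul(Rational(6425, 3), Pow(14, Rational(1, 2)))) ≈ -1.5271e+5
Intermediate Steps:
Function('G')(O) = 7 (Function('G')(O) = Add(7, 0) = 7)
Function('v')(r) = Pow(r, 2)
Function('P')(y) = Mul(Rational(-1, 6), Pow(2, Rational(1, 2)), Pow(y, Rational(1, 2))) (Function('P')(y) = Mul(Rational(-1, 6), Pow(Add(y, y), Rational(1, 2))) = Mul(Rational(-1, 6), Pow(Mul(2, y), Rational(1, 2))) = Mul(Rational(-1, 6), Mul(Pow(2, Rational(1, 2)), Pow(y, Rational(1, 2)))) = Mul(Rational(-1, 6), Pow(2, Rational(1, 2)), Pow(y, Rational(1, 2))))
Function('C')(k) = Pow(Add(25, k), 2) (Function('C')(k) = Pow(Add(k, Pow(-5, 2)), 2) = Pow(Add(k, 25), 2) = Pow(Add(25, k), 2))
Mul(Function('C')(Function('P')(Function('L')(Function('G')(-2), 1))), -257) = Mul(Pow(Add(25, Mul(Rational(-1, 6), Pow(2, Rational(1, 2)), Pow(7, Rational(1, 2)))), 2), -257) = Mul(Pow(Add(25, Mul(Rational(-1, 6), Pow(14, Rational(1, 2)))), 2), -257) = Mul(-257, Pow(Add(25, Mul(Rational(-1, 6), Pow(14, Rational(1, 2)))), 2))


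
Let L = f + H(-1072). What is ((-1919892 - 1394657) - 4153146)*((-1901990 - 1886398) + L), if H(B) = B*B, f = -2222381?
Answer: 36304833996575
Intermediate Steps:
H(B) = B**2
L = -1073197 (L = -2222381 + (-1072)**2 = -2222381 + 1149184 = -1073197)
((-1919892 - 1394657) - 4153146)*((-1901990 - 1886398) + L) = ((-1919892 - 1394657) - 4153146)*((-1901990 - 1886398) - 1073197) = (-3314549 - 4153146)*(-3788388 - 1073197) = -7467695*(-4861585) = 36304833996575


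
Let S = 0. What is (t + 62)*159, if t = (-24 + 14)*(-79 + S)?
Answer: 135468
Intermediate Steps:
t = 790 (t = (-24 + 14)*(-79 + 0) = -10*(-79) = 790)
(t + 62)*159 = (790 + 62)*159 = 852*159 = 135468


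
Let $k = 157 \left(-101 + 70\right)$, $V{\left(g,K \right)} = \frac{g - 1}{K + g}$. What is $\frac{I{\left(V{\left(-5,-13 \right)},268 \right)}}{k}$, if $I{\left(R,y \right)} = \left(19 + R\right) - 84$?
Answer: $\frac{194}{14601} \approx 0.013287$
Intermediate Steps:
$V{\left(g,K \right)} = \frac{-1 + g}{K + g}$
$I{\left(R,y \right)} = -65 + R$
$k = -4867$ ($k = 157 \left(-31\right) = -4867$)
$\frac{I{\left(V{\left(-5,-13 \right)},268 \right)}}{k} = \frac{-65 + \frac{-1 - 5}{-13 - 5}}{-4867} = \left(-65 + \frac{1}{-18} \left(-6\right)\right) \left(- \frac{1}{4867}\right) = \left(-65 - - \frac{1}{3}\right) \left(- \frac{1}{4867}\right) = \left(-65 + \frac{1}{3}\right) \left(- \frac{1}{4867}\right) = \left(- \frac{194}{3}\right) \left(- \frac{1}{4867}\right) = \frac{194}{14601}$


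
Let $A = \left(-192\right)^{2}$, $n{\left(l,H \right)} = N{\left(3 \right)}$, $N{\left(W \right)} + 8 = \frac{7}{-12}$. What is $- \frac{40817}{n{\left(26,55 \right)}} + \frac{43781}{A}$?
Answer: $\frac{18060644099}{3796992} \approx 4756.6$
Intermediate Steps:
$N{\left(W \right)} = - \frac{103}{12}$ ($N{\left(W \right)} = -8 + \frac{7}{-12} = -8 + 7 \left(- \frac{1}{12}\right) = -8 - \frac{7}{12} = - \frac{103}{12}$)
$n{\left(l,H \right)} = - \frac{103}{12}$
$A = 36864$
$- \frac{40817}{n{\left(26,55 \right)}} + \frac{43781}{A} = - \frac{40817}{- \frac{103}{12}} + \frac{43781}{36864} = \left(-40817\right) \left(- \frac{12}{103}\right) + 43781 \cdot \frac{1}{36864} = \frac{489804}{103} + \frac{43781}{36864} = \frac{18060644099}{3796992}$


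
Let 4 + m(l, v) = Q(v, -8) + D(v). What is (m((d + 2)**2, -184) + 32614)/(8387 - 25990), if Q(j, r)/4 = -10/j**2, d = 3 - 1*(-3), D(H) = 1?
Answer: -138009747/74495896 ≈ -1.8526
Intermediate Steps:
d = 6 (d = 3 + 3 = 6)
Q(j, r) = -40/j**2 (Q(j, r) = 4*(-10/j**2) = -40/j**2)
m(l, v) = -3 - 40/v**2 (m(l, v) = -4 + (-40/v**2 + 1) = -4 + (1 - 40/v**2) = -3 - 40/v**2)
(m((d + 2)**2, -184) + 32614)/(8387 - 25990) = ((-3 - 40/(-184)**2) + 32614)/(8387 - 25990) = ((-3 - 40*1/33856) + 32614)/(-17603) = ((-3 - 5/4232) + 32614)*(-1/17603) = (-12701/4232 + 32614)*(-1/17603) = (138009747/4232)*(-1/17603) = -138009747/74495896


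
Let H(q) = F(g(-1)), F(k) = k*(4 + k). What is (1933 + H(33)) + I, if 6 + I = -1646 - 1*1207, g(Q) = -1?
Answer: -929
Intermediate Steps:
H(q) = -3 (H(q) = -(4 - 1) = -1*3 = -3)
I = -2859 (I = -6 + (-1646 - 1*1207) = -6 + (-1646 - 1207) = -6 - 2853 = -2859)
(1933 + H(33)) + I = (1933 - 3) - 2859 = 1930 - 2859 = -929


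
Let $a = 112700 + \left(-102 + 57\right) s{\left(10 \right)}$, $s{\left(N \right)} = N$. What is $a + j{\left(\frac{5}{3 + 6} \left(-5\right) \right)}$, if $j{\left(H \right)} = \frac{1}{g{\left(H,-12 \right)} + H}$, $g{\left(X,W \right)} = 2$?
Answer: $\frac{785741}{7} \approx 1.1225 \cdot 10^{5}$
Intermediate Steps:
$j{\left(H \right)} = \frac{1}{2 + H}$
$a = 112250$ ($a = 112700 + \left(-102 + 57\right) 10 = 112700 - 450 = 112250$)
$a + j{\left(\frac{5}{3 + 6} \left(-5\right) \right)} = 112250 + \frac{1}{2 + \frac{5}{3 + 6} \left(-5\right)} = 112250 + \frac{1}{2 + \frac{5}{9} \left(-5\right)} = 112250 + \frac{1}{2 - \frac{25}{9}} = 112250 + \frac{1}{- \frac{7}{9}} = 112250 - \frac{9}{7} = \frac{785741}{7}$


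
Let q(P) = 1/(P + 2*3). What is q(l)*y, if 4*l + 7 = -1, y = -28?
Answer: -7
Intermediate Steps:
l = -2 (l = -7/4 + (¼)*(-1) = -7/4 - ¼ = -2)
q(P) = 1/(6 + P) (q(P) = 1/(P + 6) = 1/(6 + P))
q(l)*y = -28/(6 - 2) = -28/4 = (¼)*(-28) = -7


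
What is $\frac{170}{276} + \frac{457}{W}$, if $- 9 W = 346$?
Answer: $- \frac{134546}{11937} \approx -11.271$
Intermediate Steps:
$W = - \frac{346}{9}$ ($W = \left(- \frac{1}{9}\right) 346 = - \frac{346}{9} \approx -38.444$)
$\frac{170}{276} + \frac{457}{W} = \frac{170}{276} + \frac{457}{- \frac{346}{9}} = 170 \cdot \frac{1}{276} + 457 \left(- \frac{9}{346}\right) = \frac{85}{138} - \frac{4113}{346} = - \frac{134546}{11937}$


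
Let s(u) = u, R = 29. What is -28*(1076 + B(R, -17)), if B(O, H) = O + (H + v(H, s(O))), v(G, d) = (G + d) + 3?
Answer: -30884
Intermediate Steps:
v(G, d) = 3 + G + d
B(O, H) = 3 + 2*H + 2*O (B(O, H) = O + (H + (3 + H + O)) = O + (3 + O + 2*H) = 3 + 2*H + 2*O)
-28*(1076 + B(R, -17)) = -28*(1076 + (3 + 2*(-17) + 2*29)) = -28*(1076 + (3 - 34 + 58)) = -28*(1076 + 27) = -28*1103 = -30884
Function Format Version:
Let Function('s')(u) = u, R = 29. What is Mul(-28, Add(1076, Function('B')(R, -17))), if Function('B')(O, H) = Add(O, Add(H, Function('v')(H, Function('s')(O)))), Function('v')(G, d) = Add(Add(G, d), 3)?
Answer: -30884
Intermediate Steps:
Function('v')(G, d) = Add(3, G, d)
Function('B')(O, H) = Add(3, Mul(2, H), Mul(2, O)) (Function('B')(O, H) = Add(O, Add(H, Add(3, H, O))) = Add(O, Add(3, O, Mul(2, H))) = Add(3, Mul(2, H), Mul(2, O)))
Mul(-28, Add(1076, Function('B')(R, -17))) = Mul(-28, Add(1076, Add(3, Mul(2, -17), Mul(2, 29)))) = Mul(-28, Add(1076, Add(3, -34, 58))) = Mul(-28, Add(1076, 27)) = Mul(-28, 1103) = -30884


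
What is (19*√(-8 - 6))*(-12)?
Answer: -228*I*√14 ≈ -853.1*I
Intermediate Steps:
(19*√(-8 - 6))*(-12) = (19*√(-14))*(-12) = (19*(I*√14))*(-12) = (19*I*√14)*(-12) = -228*I*√14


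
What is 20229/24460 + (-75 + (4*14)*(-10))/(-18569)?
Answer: 391164401/454197740 ≈ 0.86122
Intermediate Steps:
20229/24460 + (-75 + (4*14)*(-10))/(-18569) = 20229*(1/24460) + (-75 + 56*(-10))*(-1/18569) = 20229/24460 + (-75 - 560)*(-1/18569) = 20229/24460 - 635*(-1/18569) = 20229/24460 + 635/18569 = 391164401/454197740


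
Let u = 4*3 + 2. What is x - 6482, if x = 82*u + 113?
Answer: -5221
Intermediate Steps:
u = 14 (u = 12 + 2 = 14)
x = 1261 (x = 82*14 + 113 = 1148 + 113 = 1261)
x - 6482 = 1261 - 6482 = -5221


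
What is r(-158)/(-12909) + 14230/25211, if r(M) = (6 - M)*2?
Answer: 175425862/325448799 ≈ 0.53903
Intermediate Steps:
r(M) = 12 - 2*M
r(-158)/(-12909) + 14230/25211 = (12 - 2*(-158))/(-12909) + 14230/25211 = (12 + 316)*(-1/12909) + 14230*(1/25211) = 328*(-1/12909) + 14230/25211 = -328/12909 + 14230/25211 = 175425862/325448799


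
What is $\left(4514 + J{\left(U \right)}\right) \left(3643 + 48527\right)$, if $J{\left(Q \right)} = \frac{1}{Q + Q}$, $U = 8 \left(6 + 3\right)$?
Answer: $\frac{5651897815}{24} \approx 2.355 \cdot 10^{8}$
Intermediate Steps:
$U = 72$ ($U = 8 \cdot 9 = 72$)
$J{\left(Q \right)} = \frac{1}{2 Q}$
$\left(4514 + J{\left(U \right)}\right) \left(3643 + 48527\right) = \left(4514 + \frac{1}{2 \cdot 72}\right) \left(3643 + 48527\right) = \left(4514 + \frac{1}{2} \cdot \frac{1}{72}\right) 52170 = \left(4514 + \frac{1}{144}\right) 52170 = \frac{650017}{144} \cdot 52170 = \frac{5651897815}{24}$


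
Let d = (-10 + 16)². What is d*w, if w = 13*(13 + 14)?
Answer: 12636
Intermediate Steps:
w = 351 (w = 13*27 = 351)
d = 36 (d = 6² = 36)
d*w = 36*351 = 12636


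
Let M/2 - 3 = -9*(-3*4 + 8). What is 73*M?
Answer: 5694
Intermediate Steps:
M = 78 (M = 6 + 2*(-9*(-3*4 + 8)) = 6 + 2*(-9*(-12 + 8)) = 6 + 2*(-9*(-4)) = 6 + 2*36 = 6 + 72 = 78)
73*M = 73*78 = 5694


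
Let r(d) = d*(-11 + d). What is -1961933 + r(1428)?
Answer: 61543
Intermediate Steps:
-1961933 + r(1428) = -1961933 + 1428*(-11 + 1428) = -1961933 + 1428*1417 = -1961933 + 2023476 = 61543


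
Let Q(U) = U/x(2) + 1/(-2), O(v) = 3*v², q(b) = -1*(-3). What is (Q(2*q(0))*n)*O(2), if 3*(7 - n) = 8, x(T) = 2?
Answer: 130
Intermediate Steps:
q(b) = 3
Q(U) = -½ + U/2 (Q(U) = U/2 + 1/(-2) = U*(½) + 1*(-½) = U/2 - ½ = -½ + U/2)
n = 13/3 (n = 7 - ⅓*8 = 7 - 8/3 = 13/3 ≈ 4.3333)
(Q(2*q(0))*n)*O(2) = ((-½ + (2*3)/2)*(13/3))*(3*2²) = ((-½ + (½)*6)*(13/3))*(3*4) = ((-½ + 3)*(13/3))*12 = ((5/2)*(13/3))*12 = (65/6)*12 = 130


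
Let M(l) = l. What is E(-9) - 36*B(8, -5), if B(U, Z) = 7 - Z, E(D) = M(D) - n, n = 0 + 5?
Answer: -446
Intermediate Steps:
n = 5
E(D) = -5 + D (E(D) = D - 1*5 = D - 5 = -5 + D)
E(-9) - 36*B(8, -5) = (-5 - 9) - 36*(7 - 1*(-5)) = -14 - 36*(7 + 5) = -14 - 36*12 = -14 - 432 = -446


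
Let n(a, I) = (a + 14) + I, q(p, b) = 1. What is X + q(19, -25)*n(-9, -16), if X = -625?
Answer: -636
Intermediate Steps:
n(a, I) = 14 + I + a (n(a, I) = (14 + a) + I = 14 + I + a)
X + q(19, -25)*n(-9, -16) = -625 + 1*(14 - 16 - 9) = -625 + 1*(-11) = -625 - 11 = -636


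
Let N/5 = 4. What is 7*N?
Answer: 140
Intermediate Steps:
N = 20 (N = 5*4 = 20)
7*N = 7*20 = 140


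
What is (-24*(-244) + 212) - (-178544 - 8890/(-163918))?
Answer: 15130610463/81959 ≈ 1.8461e+5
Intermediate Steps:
(-24*(-244) + 212) - (-178544 - 8890/(-163918)) = (5856 + 212) - (-178544 - 8890*(-1/163918)) = 6068 - (-178544 + 4445/81959) = 6068 - 1*(-14633283251/81959) = 6068 + 14633283251/81959 = 15130610463/81959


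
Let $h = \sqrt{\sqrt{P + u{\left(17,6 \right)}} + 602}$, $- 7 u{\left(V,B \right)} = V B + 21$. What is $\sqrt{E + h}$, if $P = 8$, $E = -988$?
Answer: $\frac{\sqrt{-48412 + 7 \sqrt{7} \sqrt{4214 + i \sqrt{469}}}}{7} \approx 0.0010156 + 31.04 i$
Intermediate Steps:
$u{\left(V,B \right)} = -3 - \frac{B V}{7}$ ($u{\left(V,B \right)} = - \frac{V B + 21}{7} = - \frac{B V + 21}{7} = - \frac{21 + B V}{7} = -3 - \frac{B V}{7}$)
$h = \sqrt{602 + \frac{i \sqrt{469}}{7}}$ ($h = \sqrt{\sqrt{8 - \left(3 + \frac{6}{7} \cdot 17\right)} + 602} = \sqrt{\sqrt{8 - \frac{123}{7}} + 602} = \sqrt{\sqrt{- \frac{67}{7}} + 602} = \sqrt{\frac{i \sqrt{469}}{7} + 602} = \sqrt{602 + \frac{i \sqrt{469}}{7}} \approx 24.536 + 0.06305 i$)
$\sqrt{E + h} = \sqrt{-988 + \frac{\sqrt{29498 + 7 i \sqrt{469}}}{7}}$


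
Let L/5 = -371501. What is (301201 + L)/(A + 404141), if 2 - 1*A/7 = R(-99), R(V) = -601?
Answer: -778152/204181 ≈ -3.8111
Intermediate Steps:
L = -1857505 (L = 5*(-371501) = -1857505)
A = 4221 (A = 14 - 7*(-601) = 14 + 4207 = 4221)
(301201 + L)/(A + 404141) = (301201 - 1857505)/(4221 + 404141) = -1556304/408362 = -1556304*1/408362 = -778152/204181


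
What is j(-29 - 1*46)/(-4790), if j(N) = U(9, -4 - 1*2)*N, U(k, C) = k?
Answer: 135/958 ≈ 0.14092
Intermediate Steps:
j(N) = 9*N
j(-29 - 1*46)/(-4790) = (9*(-29 - 1*46))/(-4790) = (9*(-29 - 46))*(-1/4790) = (9*(-75))*(-1/4790) = -675*(-1/4790) = 135/958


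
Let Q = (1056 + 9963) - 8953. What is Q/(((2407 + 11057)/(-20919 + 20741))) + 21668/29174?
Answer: -1304617775/49099842 ≈ -26.571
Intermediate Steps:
Q = 2066 (Q = 11019 - 8953 = 2066)
Q/(((2407 + 11057)/(-20919 + 20741))) + 21668/29174 = 2066/(((2407 + 11057)/(-20919 + 20741))) + 21668/29174 = 2066/((13464/(-178))) + 21668*(1/29174) = 2066/((13464*(-1/178))) + 10834/14587 = 2066/(-6732/89) + 10834/14587 = 2066*(-89/6732) + 10834/14587 = -91937/3366 + 10834/14587 = -1304617775/49099842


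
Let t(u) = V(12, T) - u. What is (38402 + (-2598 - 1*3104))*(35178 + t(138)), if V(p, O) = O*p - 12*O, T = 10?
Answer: 1145808000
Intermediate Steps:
V(p, O) = -12*O + O*p
t(u) = -u (t(u) = 10*(-12 + 12) - u = 10*0 - u = 0 - u = -u)
(38402 + (-2598 - 1*3104))*(35178 + t(138)) = (38402 + (-2598 - 1*3104))*(35178 - 1*138) = (38402 + (-2598 - 3104))*(35178 - 138) = (38402 - 5702)*35040 = 32700*35040 = 1145808000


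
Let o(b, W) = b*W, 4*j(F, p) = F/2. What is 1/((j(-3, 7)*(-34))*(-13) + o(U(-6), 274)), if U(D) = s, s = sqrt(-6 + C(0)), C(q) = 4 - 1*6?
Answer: -2652/10049297 - 8768*I*sqrt(2)/10049297 ≈ -0.0002639 - 0.0012339*I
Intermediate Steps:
C(q) = -2 (C(q) = 4 - 6 = -2)
j(F, p) = F/8 (j(F, p) = (F/2)/4 = F/8)
s = 2*I*sqrt(2) (s = sqrt(-6 - 2) = sqrt(-8) = 2*I*sqrt(2) ≈ 2.8284*I)
U(D) = 2*I*sqrt(2)
o(b, W) = W*b
1/((j(-3, 7)*(-34))*(-13) + o(U(-6), 274)) = 1/((((1/8)*(-3))*(-34))*(-13) + 274*(2*I*sqrt(2))) = 1/(-3/8*(-34)*(-13) + 548*I*sqrt(2)) = 1/((51/4)*(-13) + 548*I*sqrt(2)) = 1/(-663/4 + 548*I*sqrt(2))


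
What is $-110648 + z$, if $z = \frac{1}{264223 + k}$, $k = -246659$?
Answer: $- \frac{1943421471}{17564} \approx -1.1065 \cdot 10^{5}$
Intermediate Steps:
$z = \frac{1}{17564}$ ($z = \frac{1}{264223 - 246659} = \frac{1}{17564} \approx 5.6935 \cdot 10^{-5}$)
$-110648 + z = -110648 + \frac{1}{17564} = - \frac{1943421471}{17564}$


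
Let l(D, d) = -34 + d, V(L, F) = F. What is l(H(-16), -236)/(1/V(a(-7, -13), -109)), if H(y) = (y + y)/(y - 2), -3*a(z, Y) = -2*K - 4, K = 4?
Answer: 29430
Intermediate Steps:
a(z, Y) = 4 (a(z, Y) = -(-2*4 - 4)/3 = -(-8 - 4)/3 = -⅓*(-12) = 4)
H(y) = 2*y/(-2 + y) (H(y) = (2*y)/(-2 + y) = 2*y/(-2 + y))
l(H(-16), -236)/(1/V(a(-7, -13), -109)) = (-34 - 236)/(1/(-109)) = -270/(-1/109) = -270*(-109) = 29430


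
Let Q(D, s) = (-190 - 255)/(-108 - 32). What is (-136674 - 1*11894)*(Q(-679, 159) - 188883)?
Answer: 28061497310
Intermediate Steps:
Q(D, s) = 89/28 (Q(D, s) = -445/(-140) = -445*(-1/140) = 89/28)
(-136674 - 1*11894)*(Q(-679, 159) - 188883) = (-136674 - 1*11894)*(89/28 - 188883) = (-136674 - 11894)*(-5288635/28) = -148568*(-5288635/28) = 28061497310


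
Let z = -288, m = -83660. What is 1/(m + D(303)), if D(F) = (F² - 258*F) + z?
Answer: -1/70313 ≈ -1.4222e-5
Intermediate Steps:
D(F) = -288 + F² - 258*F (D(F) = (F² - 258*F) - 288 = -288 + F² - 258*F)
1/(m + D(303)) = 1/(-83660 + (-288 + 303² - 258*303)) = 1/(-83660 + (-288 + 91809 - 78174)) = 1/(-83660 + 13347) = 1/(-70313) = -1/70313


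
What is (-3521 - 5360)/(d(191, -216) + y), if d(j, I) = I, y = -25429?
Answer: 8881/25645 ≈ 0.34631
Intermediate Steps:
(-3521 - 5360)/(d(191, -216) + y) = (-3521 - 5360)/(-216 - 25429) = -8881/(-25645) = -8881*(-1/25645) = 8881/25645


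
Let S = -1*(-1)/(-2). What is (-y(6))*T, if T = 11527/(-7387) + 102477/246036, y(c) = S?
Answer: -693019791/1211645288 ≈ -0.57197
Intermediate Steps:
S = -½ (S = 1*(-½) = -½ ≈ -0.50000)
y(c) = -½
T = -693019791/605822644 (T = 11527*(-1/7387) + 102477*(1/246036) = -11527/7387 + 34159/82012 = -693019791/605822644 ≈ -1.1439)
(-y(6))*T = -1*(-½)*(-693019791/605822644) = (½)*(-693019791/605822644) = -693019791/1211645288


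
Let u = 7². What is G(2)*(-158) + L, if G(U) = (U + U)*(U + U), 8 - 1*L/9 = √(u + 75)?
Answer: -2456 - 18*√31 ≈ -2556.2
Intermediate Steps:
u = 49
L = 72 - 18*√31 (L = 72 - 9*√(49 + 75) = 72 - 18*√31 ≈ -28.220)
G(U) = 4*U² (G(U) = (2*U)*(2*U) = 4*U²)
G(2)*(-158) + L = (4*2²)*(-158) + (72 - 18*√31) = (4*4)*(-158) + (72 - 18*√31) = 16*(-158) + (72 - 18*√31) = -2528 + (72 - 18*√31) = -2456 - 18*√31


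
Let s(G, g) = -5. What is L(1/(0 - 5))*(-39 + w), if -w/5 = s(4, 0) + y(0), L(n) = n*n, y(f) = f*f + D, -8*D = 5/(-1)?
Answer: -137/200 ≈ -0.68500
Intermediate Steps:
D = 5/8 (D = -5/(8*(-1)) = -5*(-1)/8 = -1/8*(-5) = 5/8 ≈ 0.62500)
y(f) = 5/8 + f**2 (y(f) = f*f + 5/8 = f**2 + 5/8 = 5/8 + f**2)
L(n) = n**2
w = 175/8 (w = -5*(-5 + (5/8 + 0**2)) = -5*(-5 + (5/8 + 0)) = -5*(-5 + 5/8) = -5*(-35/8) = 175/8 ≈ 21.875)
L(1/(0 - 5))*(-39 + w) = (1/(0 - 5))**2*(-39 + 175/8) = (1/(-5))**2*(-137/8) = (-1/5)**2*(-137/8) = (1/25)*(-137/8) = -137/200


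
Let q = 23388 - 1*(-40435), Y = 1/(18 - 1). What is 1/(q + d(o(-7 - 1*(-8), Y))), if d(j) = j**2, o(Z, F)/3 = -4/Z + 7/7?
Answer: 1/63904 ≈ 1.5648e-5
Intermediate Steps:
Y = 1/17 ≈ 0.058824
o(Z, F) = 3 - 12/Z (o(Z, F) = 3*(-4/Z + 7/7) = 3*(-4/Z + 7*(1/7)) = 3*(-4/Z + 1) = 3*(1 - 4/Z) = 3 - 12/Z)
q = 63823 (q = 23388 + 40435 = 63823)
1/(q + d(o(-7 - 1*(-8), Y))) = 1/(63823 + (3 - 12/(-7 - 1*(-8)))**2) = 1/(63823 + (3 - 12/(-7 + 8))**2) = 1/(63823 + (3 - 12/1)**2) = 1/(63823 + (3 - 12*1)**2) = 1/(63823 + (3 - 12)**2) = 1/(63823 + (-9)**2) = 1/(63823 + 81) = 1/63904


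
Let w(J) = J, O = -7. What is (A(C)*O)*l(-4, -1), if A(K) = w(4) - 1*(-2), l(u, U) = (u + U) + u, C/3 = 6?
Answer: 378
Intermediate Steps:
C = 18 (C = 3*6 = 18)
l(u, U) = U + 2*u (l(u, U) = (U + u) + u = U + 2*u)
A(K) = 6 (A(K) = 4 - 1*(-2) = 4 + 2 = 6)
(A(C)*O)*l(-4, -1) = (6*(-7))*(-1 + 2*(-4)) = -42*(-1 - 8) = -42*(-9) = 378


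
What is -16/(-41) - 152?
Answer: -6216/41 ≈ -151.61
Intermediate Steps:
-16/(-41) - 152 = -16*(-1/41) - 152 = 16/41 - 152 = -6216/41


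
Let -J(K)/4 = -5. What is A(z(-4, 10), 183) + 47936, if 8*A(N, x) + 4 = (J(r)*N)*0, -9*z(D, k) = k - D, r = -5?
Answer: 95871/2 ≈ 47936.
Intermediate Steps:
J(K) = 20 (J(K) = -4*(-5) = 20)
z(D, k) = -k/9 + D/9 (z(D, k) = -(k - D)/9 = -k/9 + D/9)
A(N, x) = -½ (A(N, x) = -½ + ((20*N)*0)/8 = -½ + (⅛)*0 = -½ + 0 = -½)
A(z(-4, 10), 183) + 47936 = -½ + 47936 = 95871/2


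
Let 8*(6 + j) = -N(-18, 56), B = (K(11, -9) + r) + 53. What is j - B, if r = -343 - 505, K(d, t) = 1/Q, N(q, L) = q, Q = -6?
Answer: 9497/12 ≈ 791.42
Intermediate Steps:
K(d, t) = -⅙ (K(d, t) = 1/(-6) = -⅙)
r = -848
B = -4771/6 (B = (-⅙ - 848) + 53 = -5089/6 + 53 = -4771/6 ≈ -795.17)
j = -15/4 (j = -6 + (-1*(-18))/8 = -6 + (⅛)*18 = -6 + 9/4 = -15/4 ≈ -3.7500)
j - B = -15/4 - 1*(-4771/6) = -15/4 + 4771/6 = 9497/12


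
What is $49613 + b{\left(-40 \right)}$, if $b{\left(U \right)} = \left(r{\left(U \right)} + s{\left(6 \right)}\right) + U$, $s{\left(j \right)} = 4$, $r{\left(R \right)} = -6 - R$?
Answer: $49611$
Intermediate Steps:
$b{\left(U \right)} = -2$ ($b{\left(U \right)} = \left(\left(-6 - U\right) + 4\right) + U = \left(-2 - U\right) + U = -2$)
$49613 + b{\left(-40 \right)} = 49613 - 2 = 49611$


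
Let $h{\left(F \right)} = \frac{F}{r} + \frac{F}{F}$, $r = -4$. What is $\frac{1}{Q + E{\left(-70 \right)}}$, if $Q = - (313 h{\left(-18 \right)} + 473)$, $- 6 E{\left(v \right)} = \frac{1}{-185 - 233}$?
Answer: $- \frac{2508}{5503805} \approx -0.00045568$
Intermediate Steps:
$h{\left(F \right)} = 1 - \frac{F}{4}$ ($h{\left(F \right)} = \frac{F}{-4} + \frac{F}{F} = F \left(- \frac{1}{4}\right) + 1 = - \frac{F}{4} + 1 = 1 - \frac{F}{4}$)
$E{\left(v \right)} = \frac{1}{2508}$ ($E{\left(v \right)} = - \frac{1}{6 \left(-185 - 233\right)} = - \frac{1}{6 \left(-418\right)} = \left(- \frac{1}{6}\right) \left(- \frac{1}{418}\right) = \frac{1}{2508}$)
$Q = - \frac{4389}{2}$ ($Q = - (313 \left(1 - - \frac{9}{2}\right) + 473) = - (313 \left(1 + \frac{9}{2}\right) + 473) = - (313 \cdot \frac{11}{2} + 473) = - (\frac{3443}{2} + 473) = \left(-1\right) \frac{4389}{2} = - \frac{4389}{2} \approx -2194.5$)
$\frac{1}{Q + E{\left(-70 \right)}} = \frac{1}{- \frac{4389}{2} + \frac{1}{2508}} = \frac{1}{- \frac{5503805}{2508}} = - \frac{2508}{5503805}$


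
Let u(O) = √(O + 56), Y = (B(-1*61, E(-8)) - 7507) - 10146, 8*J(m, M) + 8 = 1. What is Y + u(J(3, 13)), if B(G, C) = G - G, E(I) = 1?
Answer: -17653 + 21*√2/4 ≈ -17646.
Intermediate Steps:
J(m, M) = -7/8 (J(m, M) = -1 + (⅛)*1 = -1 + ⅛ = -7/8)
B(G, C) = 0
Y = -17653 (Y = (0 - 7507) - 10146 = -7507 - 10146 = -17653)
u(O) = √(56 + O)
Y + u(J(3, 13)) = -17653 + √(56 - 7/8) = -17653 + √(441/8) = -17653 + 21*√2/4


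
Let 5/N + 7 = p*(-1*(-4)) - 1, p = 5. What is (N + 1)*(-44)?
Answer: -187/3 ≈ -62.333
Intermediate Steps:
N = 5/12 (N = 5/(-7 + (5*(-1*(-4)) - 1)) = 5/(-7 + (5*4 - 1)) = 5/(-7 + (20 - 1)) = 5/(-7 + 19) = 5/12 ≈ 0.41667)
(N + 1)*(-44) = (5/12 + 1)*(-44) = (17/12)*(-44) = -187/3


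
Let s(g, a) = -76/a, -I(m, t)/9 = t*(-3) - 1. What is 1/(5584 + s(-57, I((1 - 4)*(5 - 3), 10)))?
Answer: 279/1557860 ≈ 0.00017909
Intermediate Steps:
I(m, t) = 9 + 27*t (I(m, t) = -9*(t*(-3) - 1) = -9*(-3*t - 1) = -9*(-1 - 3*t) = 9 + 27*t)
1/(5584 + s(-57, I((1 - 4)*(5 - 3), 10))) = 1/(5584 - 76/(9 + 27*10)) = 1/(5584 - 76/(9 + 270)) = 1/(5584 - 76/279) = 1/(1557860/279) = 279/1557860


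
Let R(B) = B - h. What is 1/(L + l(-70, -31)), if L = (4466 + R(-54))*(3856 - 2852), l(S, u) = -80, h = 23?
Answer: 1/4406476 ≈ 2.2694e-7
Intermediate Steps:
R(B) = -23 + B (R(B) = B - 1*23 = B - 23 = -23 + B)
L = 4406556 (L = (4466 + (-23 - 54))*(3856 - 2852) = (4466 - 77)*1004 = 4389*1004 = 4406556)
1/(L + l(-70, -31)) = 1/(4406556 - 80) = 1/4406476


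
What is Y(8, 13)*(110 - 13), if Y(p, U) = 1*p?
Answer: 776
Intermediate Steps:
Y(p, U) = p
Y(8, 13)*(110 - 13) = 8*(110 - 13) = 8*97 = 776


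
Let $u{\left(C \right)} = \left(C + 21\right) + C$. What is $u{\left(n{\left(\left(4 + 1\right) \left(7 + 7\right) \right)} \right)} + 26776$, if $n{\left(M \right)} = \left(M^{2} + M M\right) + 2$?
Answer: $46401$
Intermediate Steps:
$n{\left(M \right)} = 2 + 2 M^{2}$ ($n{\left(M \right)} = \left(M^{2} + M^{2}\right) + 2 = 2 M^{2} + 2 = 2 + 2 M^{2}$)
$u{\left(C \right)} = 21 + 2 C$ ($u{\left(C \right)} = \left(21 + C\right) + C = 21 + 2 C$)
$u{\left(n{\left(\left(4 + 1\right) \left(7 + 7\right) \right)} \right)} + 26776 = \left(21 + 2 \left(2 + 2 \left(\left(4 + 1\right) \left(7 + 7\right)\right)^{2}\right)\right) + 26776 = \left(21 + 2 \left(2 + 2 \left(5 \cdot 14\right)^{2}\right)\right) + 26776 = \left(21 + 2 \left(2 + 2 \cdot 70^{2}\right)\right) + 26776 = \left(21 + 2 \left(2 + 2 \cdot 4900\right)\right) + 26776 = \left(21 + 2 \left(2 + 9800\right)\right) + 26776 = \left(21 + 2 \cdot 9802\right) + 26776 = \left(21 + 19604\right) + 26776 = 19625 + 26776 = 46401$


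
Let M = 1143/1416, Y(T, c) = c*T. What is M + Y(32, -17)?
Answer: -256387/472 ≈ -543.19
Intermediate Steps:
Y(T, c) = T*c
M = 381/472 (M = 1143*(1/1416) = 381/472 ≈ 0.80720)
M + Y(32, -17) = 381/472 + 32*(-17) = 381/472 - 544 = -256387/472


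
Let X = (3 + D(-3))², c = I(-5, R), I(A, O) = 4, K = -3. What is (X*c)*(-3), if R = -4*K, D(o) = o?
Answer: 0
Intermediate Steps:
R = 12 (R = -4*(-3) = 12)
c = 4
X = 0 (X = (3 - 3)² = 0² = 0)
(X*c)*(-3) = (0*4)*(-3) = 0*(-3) = 0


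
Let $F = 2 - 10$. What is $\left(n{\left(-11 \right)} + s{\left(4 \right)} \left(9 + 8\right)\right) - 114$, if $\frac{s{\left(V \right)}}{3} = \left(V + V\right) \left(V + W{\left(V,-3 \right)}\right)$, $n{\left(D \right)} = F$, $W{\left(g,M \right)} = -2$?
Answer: $694$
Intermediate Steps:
$F = -8$ ($F = 2 - 10 = -8$)
$n{\left(D \right)} = -8$
$s{\left(V \right)} = 6 V \left(-2 + V\right)$ ($s{\left(V \right)} = 3 \left(V + V\right) \left(V - 2\right) = 3 \cdot 2 V \left(-2 + V\right) = 6 V \left(-2 + V\right)$)
$\left(n{\left(-11 \right)} + s{\left(4 \right)} \left(9 + 8\right)\right) - 114 = \left(-8 + 6 \cdot 4 \left(-2 + 4\right) \left(9 + 8\right)\right) - 114 = \left(-8 + 6 \cdot 4 \cdot 2 \cdot 17\right) - 114 = \left(-8 + 48 \cdot 17\right) - 114 = \left(-8 + 816\right) - 114 = 808 - 114 = 694$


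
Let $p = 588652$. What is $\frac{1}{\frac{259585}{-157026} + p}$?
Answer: $\frac{157026}{92433409367} \approx 1.6988 \cdot 10^{-6}$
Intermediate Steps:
$\frac{1}{\frac{259585}{-157026} + p} = \frac{1}{\frac{259585}{-157026} + 588652} = \frac{1}{259585 \left(- \frac{1}{157026}\right) + 588652} = \frac{1}{- \frac{259585}{157026} + 588652} = \frac{1}{\frac{92433409367}{157026}} = \frac{157026}{92433409367}$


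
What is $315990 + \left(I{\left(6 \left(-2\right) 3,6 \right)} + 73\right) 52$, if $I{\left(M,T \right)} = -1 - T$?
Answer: $319422$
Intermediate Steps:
$315990 + \left(I{\left(6 \left(-2\right) 3,6 \right)} + 73\right) 52 = 315990 + \left(\left(-1 - 6\right) + 73\right) 52 = 315990 + \left(-7 + 73\right) 52 = 315990 + 66 \cdot 52 = 315990 + 3432 = 319422$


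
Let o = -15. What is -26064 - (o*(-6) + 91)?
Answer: -26245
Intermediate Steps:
-26064 - (o*(-6) + 91) = -26064 - (-15*(-6) + 91) = -26064 - (90 + 91) = -26064 - 1*181 = -26064 - 181 = -26245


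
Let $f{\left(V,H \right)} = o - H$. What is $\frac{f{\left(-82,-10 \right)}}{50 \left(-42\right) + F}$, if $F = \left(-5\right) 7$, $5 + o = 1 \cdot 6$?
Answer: $- \frac{11}{2135} \approx -0.0051522$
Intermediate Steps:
$o = 1$ ($o = -5 + 1 \cdot 6 = -5 + 6 = 1$)
$f{\left(V,H \right)} = 1 - H$
$F = -35$
$\frac{f{\left(-82,-10 \right)}}{50 \left(-42\right) + F} = \frac{1 - -10}{50 \left(-42\right) - 35} = \frac{1 + 10}{-2100 - 35} = \frac{11}{-2135} = 11 \left(- \frac{1}{2135}\right) = - \frac{11}{2135}$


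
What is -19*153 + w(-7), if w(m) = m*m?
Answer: -2858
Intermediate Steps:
w(m) = m²
-19*153 + w(-7) = -19*153 + (-7)² = -2907 + 49 = -2858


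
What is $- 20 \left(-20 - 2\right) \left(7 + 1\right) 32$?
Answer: $112640$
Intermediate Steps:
$- 20 \left(-20 - 2\right) \left(7 + 1\right) 32 = - 20 \left(-20 - 2\right) 8 \cdot 32 = - 20 \left(\left(-22\right) 8\right) 32 = \left(-20\right) \left(-176\right) 32 = 3520 \cdot 32 = 112640$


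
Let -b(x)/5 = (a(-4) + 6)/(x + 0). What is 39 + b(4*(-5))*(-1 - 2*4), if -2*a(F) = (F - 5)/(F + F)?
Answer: 1713/64 ≈ 26.766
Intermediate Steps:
a(F) = -(-5 + F)/(4*F) (a(F) = -(F - 5)/(2*(F + F)) = -(-5 + F)/(2*(2*F)) = -(-5 + F)*1/(2*F)/2 = -(-5 + F)/(4*F))
b(x) = -435/(16*x) (b(x) = -5*((1/4)*(5 - 1*(-4))/(-4) + 6)/(x + 0) = -5*((1/4)*(-1/4)*(5 + 4) + 6)/x = -5*((1/4)*(-1/4)*9 + 6)/x = -5*(-9/16 + 6)/x = -435/(16*x))
39 + b(4*(-5))*(-1 - 2*4) = 39 + (-435/(16*(4*(-5))))*(-1 - 2*4) = 39 + (-435/16/(-20))*(-1 - 8) = 39 - 435/16*(-1/20)*(-9) = 39 + (87/64)*(-9) = 39 - 783/64 = 1713/64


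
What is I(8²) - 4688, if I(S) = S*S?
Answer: -592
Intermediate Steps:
I(S) = S²
I(8²) - 4688 = (8²)² - 4688 = 64² - 4688 = 4096 - 4688 = -592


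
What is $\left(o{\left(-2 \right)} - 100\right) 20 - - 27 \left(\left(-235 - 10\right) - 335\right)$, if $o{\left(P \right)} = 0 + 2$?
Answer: $-17620$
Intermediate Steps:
$o{\left(P \right)} = 2$
$\left(o{\left(-2 \right)} - 100\right) 20 - - 27 \left(\left(-235 - 10\right) - 335\right) = \left(2 - 100\right) 20 - - 27 \left(\left(-235 - 10\right) - 335\right) = \left(-98\right) 20 - - 27 \left(\left(-235 - 10\right) - 335\right) = -1960 - - 27 \left(\left(-235 - 10\right) - 335\right) = -1960 - - 27 \left(-245 - 335\right) = -1960 - \left(-27\right) \left(-580\right) = -1960 - 15660 = -17620$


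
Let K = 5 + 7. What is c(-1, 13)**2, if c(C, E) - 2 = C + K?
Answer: 169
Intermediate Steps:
K = 12
c(C, E) = 14 + C (c(C, E) = 2 + (C + 12) = 2 + (12 + C) = 14 + C)
c(-1, 13)**2 = (14 - 1)**2 = 13**2 = 169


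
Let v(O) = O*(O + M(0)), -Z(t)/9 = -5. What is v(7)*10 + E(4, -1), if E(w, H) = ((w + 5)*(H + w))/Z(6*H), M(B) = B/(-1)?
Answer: 2453/5 ≈ 490.60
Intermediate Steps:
M(B) = -B (M(B) = B*(-1) = -B)
Z(t) = 45 (Z(t) = -9*(-5) = 45)
v(O) = O² (v(O) = O*(O - 1*0) = O*(O + 0) = O*O = O²)
E(w, H) = (5 + w)*(H + w)/45 (E(w, H) = ((w + 5)*(H + w))/45 = ((5 + w)*(H + w))*(1/45) = (5 + w)*(H + w)/45)
v(7)*10 + E(4, -1) = 7²*10 + ((⅑)*(-1) + (⅑)*4 + (1/45)*4² + (1/45)*(-1)*4) = 49*10 + (-⅑ + 4/9 + (1/45)*16 - 4/45) = 490 + (-⅑ + 4/9 + 16/45 - 4/45) = 490 + ⅗ = 2453/5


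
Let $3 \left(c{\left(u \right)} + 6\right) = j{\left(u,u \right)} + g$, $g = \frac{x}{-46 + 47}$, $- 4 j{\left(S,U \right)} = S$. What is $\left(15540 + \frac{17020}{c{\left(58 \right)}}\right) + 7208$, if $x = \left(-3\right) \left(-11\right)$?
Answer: $124868$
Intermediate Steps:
$x = 33$
$j{\left(S,U \right)} = - \frac{S}{4}$
$g = 33$ ($g = \frac{33}{-46 + 47} = \frac{33}{1} = 33 \cdot 1 = 33$)
$c{\left(u \right)} = 5 - \frac{u}{12}$ ($c{\left(u \right)} = -6 + \frac{- \frac{u}{4} + 33}{3} = -6 + \frac{33 - \frac{u}{4}}{3} = -6 - \left(-11 + \frac{u}{12}\right) = 5 - \frac{u}{12}$)
$\left(15540 + \frac{17020}{c{\left(58 \right)}}\right) + 7208 = \left(15540 + \frac{17020}{5 - \frac{29}{6}}\right) + 7208 = \left(15540 + 17020 \frac{1}{\frac{1}{6}}\right) + 7208 = \left(15540 + 17020 \cdot 6\right) + 7208 = \left(15540 + 102120\right) + 7208 = 117660 + 7208 = 124868$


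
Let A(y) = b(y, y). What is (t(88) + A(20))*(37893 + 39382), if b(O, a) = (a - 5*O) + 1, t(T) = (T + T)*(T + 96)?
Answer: 2496368875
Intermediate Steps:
t(T) = 2*T*(96 + T) (t(T) = (2*T)*(96 + T) = 2*T*(96 + T))
b(O, a) = 1 + a - 5*O
A(y) = 1 - 4*y (A(y) = 1 + y - 5*y = 1 - 4*y)
(t(88) + A(20))*(37893 + 39382) = (2*88*(96 + 88) + (1 - 4*20))*(37893 + 39382) = (2*88*184 + (1 - 80))*77275 = (32384 - 79)*77275 = 32305*77275 = 2496368875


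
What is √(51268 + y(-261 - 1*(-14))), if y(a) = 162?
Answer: √51430 ≈ 226.78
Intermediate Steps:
√(51268 + y(-261 - 1*(-14))) = √(51268 + 162) = √51430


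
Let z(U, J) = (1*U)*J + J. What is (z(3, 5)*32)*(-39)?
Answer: -24960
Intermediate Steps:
z(U, J) = J + J*U (z(U, J) = U*J + J = J*U + J = J + J*U)
(z(3, 5)*32)*(-39) = ((5*(1 + 3))*32)*(-39) = ((5*4)*32)*(-39) = (20*32)*(-39) = 640*(-39) = -24960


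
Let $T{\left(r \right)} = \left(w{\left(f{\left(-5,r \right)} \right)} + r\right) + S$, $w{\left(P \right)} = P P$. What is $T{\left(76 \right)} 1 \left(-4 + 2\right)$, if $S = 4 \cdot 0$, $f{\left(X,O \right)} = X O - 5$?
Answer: $-296602$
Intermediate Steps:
$f{\left(X,O \right)} = -5 + O X$ ($f{\left(X,O \right)} = O X - 5 = -5 + O X$)
$w{\left(P \right)} = P^{2}$
$S = 0$
$T{\left(r \right)} = r + \left(-5 - 5 r\right)^{2}$ ($T{\left(r \right)} = \left(\left(-5 + r \left(-5\right)\right)^{2} + r\right) + 0 = \left(\left(-5 - 5 r\right)^{2} + r\right) + 0 = \left(r + \left(-5 - 5 r\right)^{2}\right) + 0 = r + \left(-5 - 5 r\right)^{2}$)
$T{\left(76 \right)} 1 \left(-4 + 2\right) = \left(76 + 25 \left(1 + 76\right)^{2}\right) 1 \left(-4 + 2\right) = \left(76 + 25 \cdot 77^{2}\right) 1 \left(-2\right) = \left(76 + 25 \cdot 5929\right) \left(-2\right) = \left(76 + 148225\right) \left(-2\right) = 148301 \left(-2\right) = -296602$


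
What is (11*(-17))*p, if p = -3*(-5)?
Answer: -2805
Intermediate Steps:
p = 15
(11*(-17))*p = (11*(-17))*15 = -187*15 = -2805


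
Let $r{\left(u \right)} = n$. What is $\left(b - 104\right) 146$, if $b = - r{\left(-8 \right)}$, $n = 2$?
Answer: $-15476$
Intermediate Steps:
$r{\left(u \right)} = 2$
$b = -2$ ($b = \left(-1\right) 2 = -2$)
$\left(b - 104\right) 146 = \left(-2 - 104\right) 146 = \left(-106\right) 146 = -15476$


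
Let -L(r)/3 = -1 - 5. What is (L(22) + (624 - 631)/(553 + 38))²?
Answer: 113018161/349281 ≈ 323.57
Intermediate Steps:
L(r) = 18 (L(r) = -3*(-1 - 5) = -3*(-6) = 18)
(L(22) + (624 - 631)/(553 + 38))² = (18 + (624 - 631)/(553 + 38))² = (18 - 7/591)² = (10631/591)² = 113018161/349281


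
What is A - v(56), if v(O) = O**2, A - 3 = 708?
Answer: -2425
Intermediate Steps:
A = 711 (A = 3 + 708 = 711)
A - v(56) = 711 - 1*56**2 = 711 - 1*3136 = 711 - 3136 = -2425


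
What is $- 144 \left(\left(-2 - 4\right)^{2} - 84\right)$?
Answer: $6912$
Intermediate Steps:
$- 144 \left(\left(-2 - 4\right)^{2} - 84\right) = - 144 \left(\left(-6\right)^{2} - 84\right) = - 144 \left(36 - 84\right) = \left(-144\right) \left(-48\right) = 6912$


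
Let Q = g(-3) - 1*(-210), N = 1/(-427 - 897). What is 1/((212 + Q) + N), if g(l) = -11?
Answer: 1324/544163 ≈ 0.0024331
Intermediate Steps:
N = -1/1324 (N = 1/(-1324) = -1/1324 ≈ -0.00075529)
Q = 199 (Q = -11 - 1*(-210) = -11 + 210 = 199)
1/((212 + Q) + N) = 1/((212 + 199) - 1/1324) = 1/(411 - 1/1324) = 1/(544163/1324) = 1324/544163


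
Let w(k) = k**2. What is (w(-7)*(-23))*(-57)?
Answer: 64239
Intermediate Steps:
(w(-7)*(-23))*(-57) = ((-7)**2*(-23))*(-57) = (49*(-23))*(-57) = -1127*(-57) = 64239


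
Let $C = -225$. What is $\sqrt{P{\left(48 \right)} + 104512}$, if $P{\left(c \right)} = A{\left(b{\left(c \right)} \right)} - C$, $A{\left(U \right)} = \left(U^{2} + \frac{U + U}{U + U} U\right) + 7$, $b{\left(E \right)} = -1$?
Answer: $2 \sqrt{26186} \approx 323.64$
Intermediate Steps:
$A{\left(U \right)} = 7 + U + U^{2}$ ($A{\left(U \right)} = \left(U^{2} + \frac{2 U}{2 U} U\right) + 7 = \left(U^{2} + 2 U \frac{1}{2 U} U\right) + 7 = \left(U^{2} + 1 U\right) + 7 = \left(U^{2} + U\right) + 7 = \left(U + U^{2}\right) + 7 = 7 + U + U^{2}$)
$P{\left(c \right)} = 232$ ($P{\left(c \right)} = \left(7 - 1 + \left(-1\right)^{2}\right) - -225 = \left(7 - 1 + 1\right) + 225 = 7 + 225 = 232$)
$\sqrt{P{\left(48 \right)} + 104512} = \sqrt{232 + 104512} = \sqrt{104744} = 2 \sqrt{26186}$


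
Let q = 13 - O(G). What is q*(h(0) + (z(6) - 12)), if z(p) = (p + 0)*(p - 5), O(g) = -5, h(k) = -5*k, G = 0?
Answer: -108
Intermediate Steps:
q = 18 (q = 13 - 1*(-5) = 13 + 5 = 18)
z(p) = p*(-5 + p)
q*(h(0) + (z(6) - 12)) = 18*(-5*0 + (6*(-5 + 6) - 12)) = 18*(0 + (6*1 - 12)) = 18*(0 + (6 - 12)) = 18*(0 - 6) = 18*(-6) = -108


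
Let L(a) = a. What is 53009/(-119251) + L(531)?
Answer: 5751752/10841 ≈ 530.56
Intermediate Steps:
53009/(-119251) + L(531) = 53009/(-119251) + 531 = 53009*(-1/119251) + 531 = -4819/10841 + 531 = 5751752/10841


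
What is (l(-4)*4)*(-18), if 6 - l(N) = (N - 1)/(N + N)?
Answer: -387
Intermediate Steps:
l(N) = 6 - (-1 + N)/(2*N) (l(N) = 6 - (N - 1)/(N + N) = 6 - (-1 + N)/(2*N))
(l(-4)*4)*(-18) = (((½)*(1 + 11*(-4))/(-4))*4)*(-18) = (((½)*(-¼)*(1 - 44))*4)*(-18) = (((½)*(-¼)*(-43))*4)*(-18) = ((43/8)*4)*(-18) = (43/2)*(-18) = -387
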